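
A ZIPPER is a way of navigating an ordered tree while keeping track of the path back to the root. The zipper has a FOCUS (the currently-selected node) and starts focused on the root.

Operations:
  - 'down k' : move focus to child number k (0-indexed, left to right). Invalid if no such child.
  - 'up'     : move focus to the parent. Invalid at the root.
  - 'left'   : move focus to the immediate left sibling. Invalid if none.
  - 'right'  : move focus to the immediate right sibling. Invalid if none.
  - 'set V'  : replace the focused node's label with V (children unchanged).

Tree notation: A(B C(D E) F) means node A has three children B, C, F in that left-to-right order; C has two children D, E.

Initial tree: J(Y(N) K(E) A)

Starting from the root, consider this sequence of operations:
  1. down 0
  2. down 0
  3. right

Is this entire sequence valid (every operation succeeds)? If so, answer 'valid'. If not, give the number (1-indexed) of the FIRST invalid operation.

Step 1 (down 0): focus=Y path=0 depth=1 children=['N'] left=[] right=['K', 'A'] parent=J
Step 2 (down 0): focus=N path=0/0 depth=2 children=[] left=[] right=[] parent=Y
Step 3 (right): INVALID

Answer: 3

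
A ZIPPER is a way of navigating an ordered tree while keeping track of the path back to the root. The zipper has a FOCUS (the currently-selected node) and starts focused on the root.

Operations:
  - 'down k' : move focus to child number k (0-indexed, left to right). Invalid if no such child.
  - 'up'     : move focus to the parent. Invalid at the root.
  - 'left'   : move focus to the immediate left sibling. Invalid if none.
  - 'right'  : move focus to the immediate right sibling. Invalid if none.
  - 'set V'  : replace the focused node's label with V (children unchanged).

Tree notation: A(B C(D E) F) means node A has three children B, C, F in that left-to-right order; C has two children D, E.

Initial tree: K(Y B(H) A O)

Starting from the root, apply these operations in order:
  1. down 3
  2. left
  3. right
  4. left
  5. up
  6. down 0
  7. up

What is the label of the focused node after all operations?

Answer: K

Derivation:
Step 1 (down 3): focus=O path=3 depth=1 children=[] left=['Y', 'B', 'A'] right=[] parent=K
Step 2 (left): focus=A path=2 depth=1 children=[] left=['Y', 'B'] right=['O'] parent=K
Step 3 (right): focus=O path=3 depth=1 children=[] left=['Y', 'B', 'A'] right=[] parent=K
Step 4 (left): focus=A path=2 depth=1 children=[] left=['Y', 'B'] right=['O'] parent=K
Step 5 (up): focus=K path=root depth=0 children=['Y', 'B', 'A', 'O'] (at root)
Step 6 (down 0): focus=Y path=0 depth=1 children=[] left=[] right=['B', 'A', 'O'] parent=K
Step 7 (up): focus=K path=root depth=0 children=['Y', 'B', 'A', 'O'] (at root)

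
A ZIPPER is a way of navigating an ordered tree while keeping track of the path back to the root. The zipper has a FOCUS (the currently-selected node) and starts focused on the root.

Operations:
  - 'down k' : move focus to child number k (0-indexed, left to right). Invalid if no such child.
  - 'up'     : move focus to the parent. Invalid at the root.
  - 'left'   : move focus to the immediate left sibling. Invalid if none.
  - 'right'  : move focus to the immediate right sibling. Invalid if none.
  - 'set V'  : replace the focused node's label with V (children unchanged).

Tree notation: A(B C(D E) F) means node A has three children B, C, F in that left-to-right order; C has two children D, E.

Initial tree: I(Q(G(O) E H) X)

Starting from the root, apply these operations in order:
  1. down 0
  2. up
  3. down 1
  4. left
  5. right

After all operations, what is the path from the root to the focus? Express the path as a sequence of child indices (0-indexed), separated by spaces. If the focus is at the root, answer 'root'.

Step 1 (down 0): focus=Q path=0 depth=1 children=['G', 'E', 'H'] left=[] right=['X'] parent=I
Step 2 (up): focus=I path=root depth=0 children=['Q', 'X'] (at root)
Step 3 (down 1): focus=X path=1 depth=1 children=[] left=['Q'] right=[] parent=I
Step 4 (left): focus=Q path=0 depth=1 children=['G', 'E', 'H'] left=[] right=['X'] parent=I
Step 5 (right): focus=X path=1 depth=1 children=[] left=['Q'] right=[] parent=I

Answer: 1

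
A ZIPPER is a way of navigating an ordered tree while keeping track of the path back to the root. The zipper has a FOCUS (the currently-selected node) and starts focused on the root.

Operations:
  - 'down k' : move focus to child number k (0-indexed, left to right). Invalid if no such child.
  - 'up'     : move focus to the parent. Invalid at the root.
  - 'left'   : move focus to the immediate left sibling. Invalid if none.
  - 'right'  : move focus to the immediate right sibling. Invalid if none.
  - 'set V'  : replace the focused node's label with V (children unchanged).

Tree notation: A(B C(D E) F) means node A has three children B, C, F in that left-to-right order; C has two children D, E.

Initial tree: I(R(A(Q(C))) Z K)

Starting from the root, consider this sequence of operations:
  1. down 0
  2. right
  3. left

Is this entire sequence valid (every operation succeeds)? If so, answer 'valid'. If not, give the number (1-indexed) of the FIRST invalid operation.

Answer: valid

Derivation:
Step 1 (down 0): focus=R path=0 depth=1 children=['A'] left=[] right=['Z', 'K'] parent=I
Step 2 (right): focus=Z path=1 depth=1 children=[] left=['R'] right=['K'] parent=I
Step 3 (left): focus=R path=0 depth=1 children=['A'] left=[] right=['Z', 'K'] parent=I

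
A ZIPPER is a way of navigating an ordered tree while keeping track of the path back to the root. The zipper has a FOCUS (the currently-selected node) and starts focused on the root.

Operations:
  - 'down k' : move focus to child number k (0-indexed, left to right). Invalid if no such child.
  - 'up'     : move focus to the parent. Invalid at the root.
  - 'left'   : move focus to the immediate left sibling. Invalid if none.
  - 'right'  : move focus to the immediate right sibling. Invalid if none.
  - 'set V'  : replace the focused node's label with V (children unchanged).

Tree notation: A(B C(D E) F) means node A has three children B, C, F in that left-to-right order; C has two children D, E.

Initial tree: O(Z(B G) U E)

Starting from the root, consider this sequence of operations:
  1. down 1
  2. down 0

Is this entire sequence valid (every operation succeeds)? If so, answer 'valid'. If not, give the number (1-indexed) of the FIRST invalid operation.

Answer: 2

Derivation:
Step 1 (down 1): focus=U path=1 depth=1 children=[] left=['Z'] right=['E'] parent=O
Step 2 (down 0): INVALID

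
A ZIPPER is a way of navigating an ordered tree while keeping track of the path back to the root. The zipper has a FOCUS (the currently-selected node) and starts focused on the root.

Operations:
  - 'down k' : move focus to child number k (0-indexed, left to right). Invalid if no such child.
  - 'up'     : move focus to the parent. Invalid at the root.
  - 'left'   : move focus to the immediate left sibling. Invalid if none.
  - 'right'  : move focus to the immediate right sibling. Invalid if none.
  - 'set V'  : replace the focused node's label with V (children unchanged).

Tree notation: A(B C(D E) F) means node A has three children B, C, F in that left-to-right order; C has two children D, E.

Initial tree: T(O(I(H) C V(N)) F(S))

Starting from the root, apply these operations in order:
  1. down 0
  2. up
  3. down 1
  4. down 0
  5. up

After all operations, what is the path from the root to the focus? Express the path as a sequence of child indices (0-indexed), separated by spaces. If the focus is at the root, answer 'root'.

Step 1 (down 0): focus=O path=0 depth=1 children=['I', 'C', 'V'] left=[] right=['F'] parent=T
Step 2 (up): focus=T path=root depth=0 children=['O', 'F'] (at root)
Step 3 (down 1): focus=F path=1 depth=1 children=['S'] left=['O'] right=[] parent=T
Step 4 (down 0): focus=S path=1/0 depth=2 children=[] left=[] right=[] parent=F
Step 5 (up): focus=F path=1 depth=1 children=['S'] left=['O'] right=[] parent=T

Answer: 1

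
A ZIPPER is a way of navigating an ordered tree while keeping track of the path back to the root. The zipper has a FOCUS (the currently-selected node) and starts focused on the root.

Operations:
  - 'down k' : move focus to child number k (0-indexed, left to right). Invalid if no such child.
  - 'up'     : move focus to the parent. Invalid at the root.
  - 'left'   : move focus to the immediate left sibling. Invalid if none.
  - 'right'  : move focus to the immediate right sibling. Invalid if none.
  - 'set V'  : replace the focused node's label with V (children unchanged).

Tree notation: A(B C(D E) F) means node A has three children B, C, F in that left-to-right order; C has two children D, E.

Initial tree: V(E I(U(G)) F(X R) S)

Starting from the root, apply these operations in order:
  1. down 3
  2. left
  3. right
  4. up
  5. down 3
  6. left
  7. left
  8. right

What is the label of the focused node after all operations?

Answer: F

Derivation:
Step 1 (down 3): focus=S path=3 depth=1 children=[] left=['E', 'I', 'F'] right=[] parent=V
Step 2 (left): focus=F path=2 depth=1 children=['X', 'R'] left=['E', 'I'] right=['S'] parent=V
Step 3 (right): focus=S path=3 depth=1 children=[] left=['E', 'I', 'F'] right=[] parent=V
Step 4 (up): focus=V path=root depth=0 children=['E', 'I', 'F', 'S'] (at root)
Step 5 (down 3): focus=S path=3 depth=1 children=[] left=['E', 'I', 'F'] right=[] parent=V
Step 6 (left): focus=F path=2 depth=1 children=['X', 'R'] left=['E', 'I'] right=['S'] parent=V
Step 7 (left): focus=I path=1 depth=1 children=['U'] left=['E'] right=['F', 'S'] parent=V
Step 8 (right): focus=F path=2 depth=1 children=['X', 'R'] left=['E', 'I'] right=['S'] parent=V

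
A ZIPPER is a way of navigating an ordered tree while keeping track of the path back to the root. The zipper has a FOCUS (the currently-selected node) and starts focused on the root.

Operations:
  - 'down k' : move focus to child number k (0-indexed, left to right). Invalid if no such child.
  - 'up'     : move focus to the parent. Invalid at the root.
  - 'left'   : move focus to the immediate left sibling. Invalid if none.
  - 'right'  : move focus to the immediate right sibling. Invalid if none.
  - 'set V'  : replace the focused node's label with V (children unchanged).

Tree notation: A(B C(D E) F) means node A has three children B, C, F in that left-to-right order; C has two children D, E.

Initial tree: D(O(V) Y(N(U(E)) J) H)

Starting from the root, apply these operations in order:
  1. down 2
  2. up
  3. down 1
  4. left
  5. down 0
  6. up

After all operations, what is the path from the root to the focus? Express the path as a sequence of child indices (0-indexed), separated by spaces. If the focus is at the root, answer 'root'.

Step 1 (down 2): focus=H path=2 depth=1 children=[] left=['O', 'Y'] right=[] parent=D
Step 2 (up): focus=D path=root depth=0 children=['O', 'Y', 'H'] (at root)
Step 3 (down 1): focus=Y path=1 depth=1 children=['N', 'J'] left=['O'] right=['H'] parent=D
Step 4 (left): focus=O path=0 depth=1 children=['V'] left=[] right=['Y', 'H'] parent=D
Step 5 (down 0): focus=V path=0/0 depth=2 children=[] left=[] right=[] parent=O
Step 6 (up): focus=O path=0 depth=1 children=['V'] left=[] right=['Y', 'H'] parent=D

Answer: 0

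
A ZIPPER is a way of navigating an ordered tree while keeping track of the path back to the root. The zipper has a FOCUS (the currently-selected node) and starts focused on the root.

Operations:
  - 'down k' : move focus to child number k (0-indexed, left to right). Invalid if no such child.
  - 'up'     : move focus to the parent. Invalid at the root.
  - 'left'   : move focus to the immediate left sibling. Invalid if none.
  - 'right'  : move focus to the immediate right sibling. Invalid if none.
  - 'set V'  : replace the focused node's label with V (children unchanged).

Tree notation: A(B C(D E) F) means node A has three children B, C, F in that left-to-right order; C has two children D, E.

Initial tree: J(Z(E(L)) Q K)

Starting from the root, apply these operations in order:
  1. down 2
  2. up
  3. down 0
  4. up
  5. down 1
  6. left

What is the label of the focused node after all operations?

Answer: Z

Derivation:
Step 1 (down 2): focus=K path=2 depth=1 children=[] left=['Z', 'Q'] right=[] parent=J
Step 2 (up): focus=J path=root depth=0 children=['Z', 'Q', 'K'] (at root)
Step 3 (down 0): focus=Z path=0 depth=1 children=['E'] left=[] right=['Q', 'K'] parent=J
Step 4 (up): focus=J path=root depth=0 children=['Z', 'Q', 'K'] (at root)
Step 5 (down 1): focus=Q path=1 depth=1 children=[] left=['Z'] right=['K'] parent=J
Step 6 (left): focus=Z path=0 depth=1 children=['E'] left=[] right=['Q', 'K'] parent=J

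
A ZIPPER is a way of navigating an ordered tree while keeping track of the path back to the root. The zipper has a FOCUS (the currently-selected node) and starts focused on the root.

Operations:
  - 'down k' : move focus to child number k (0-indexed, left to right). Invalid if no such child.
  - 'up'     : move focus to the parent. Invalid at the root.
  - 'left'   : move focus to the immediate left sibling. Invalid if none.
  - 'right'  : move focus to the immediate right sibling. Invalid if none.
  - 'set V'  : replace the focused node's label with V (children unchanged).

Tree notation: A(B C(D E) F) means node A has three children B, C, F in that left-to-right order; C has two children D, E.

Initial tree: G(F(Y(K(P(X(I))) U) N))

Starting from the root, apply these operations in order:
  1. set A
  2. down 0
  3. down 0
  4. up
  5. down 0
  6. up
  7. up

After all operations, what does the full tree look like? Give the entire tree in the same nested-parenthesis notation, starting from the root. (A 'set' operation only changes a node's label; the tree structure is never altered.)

Answer: A(F(Y(K(P(X(I))) U) N))

Derivation:
Step 1 (set A): focus=A path=root depth=0 children=['F'] (at root)
Step 2 (down 0): focus=F path=0 depth=1 children=['Y', 'N'] left=[] right=[] parent=A
Step 3 (down 0): focus=Y path=0/0 depth=2 children=['K', 'U'] left=[] right=['N'] parent=F
Step 4 (up): focus=F path=0 depth=1 children=['Y', 'N'] left=[] right=[] parent=A
Step 5 (down 0): focus=Y path=0/0 depth=2 children=['K', 'U'] left=[] right=['N'] parent=F
Step 6 (up): focus=F path=0 depth=1 children=['Y', 'N'] left=[] right=[] parent=A
Step 7 (up): focus=A path=root depth=0 children=['F'] (at root)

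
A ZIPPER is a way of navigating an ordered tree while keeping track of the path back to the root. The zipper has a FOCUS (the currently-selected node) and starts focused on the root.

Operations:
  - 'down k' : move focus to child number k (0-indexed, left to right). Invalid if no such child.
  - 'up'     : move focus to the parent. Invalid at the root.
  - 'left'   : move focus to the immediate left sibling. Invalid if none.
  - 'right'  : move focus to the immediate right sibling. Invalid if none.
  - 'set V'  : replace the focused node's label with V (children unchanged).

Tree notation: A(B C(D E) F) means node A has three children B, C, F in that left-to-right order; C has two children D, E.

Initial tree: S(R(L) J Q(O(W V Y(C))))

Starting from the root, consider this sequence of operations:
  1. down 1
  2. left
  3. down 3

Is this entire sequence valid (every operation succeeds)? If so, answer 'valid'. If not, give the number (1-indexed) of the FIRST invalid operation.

Answer: 3

Derivation:
Step 1 (down 1): focus=J path=1 depth=1 children=[] left=['R'] right=['Q'] parent=S
Step 2 (left): focus=R path=0 depth=1 children=['L'] left=[] right=['J', 'Q'] parent=S
Step 3 (down 3): INVALID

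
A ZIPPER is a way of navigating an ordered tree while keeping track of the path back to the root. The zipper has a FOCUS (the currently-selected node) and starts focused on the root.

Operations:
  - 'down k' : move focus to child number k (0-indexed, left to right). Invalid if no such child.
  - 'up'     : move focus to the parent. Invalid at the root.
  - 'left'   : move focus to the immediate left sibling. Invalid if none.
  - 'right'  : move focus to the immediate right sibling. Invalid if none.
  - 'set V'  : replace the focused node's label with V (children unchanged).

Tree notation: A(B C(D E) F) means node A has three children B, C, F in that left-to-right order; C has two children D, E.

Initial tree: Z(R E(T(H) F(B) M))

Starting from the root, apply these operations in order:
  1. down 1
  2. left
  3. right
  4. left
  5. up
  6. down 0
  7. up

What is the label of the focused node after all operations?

Step 1 (down 1): focus=E path=1 depth=1 children=['T', 'F', 'M'] left=['R'] right=[] parent=Z
Step 2 (left): focus=R path=0 depth=1 children=[] left=[] right=['E'] parent=Z
Step 3 (right): focus=E path=1 depth=1 children=['T', 'F', 'M'] left=['R'] right=[] parent=Z
Step 4 (left): focus=R path=0 depth=1 children=[] left=[] right=['E'] parent=Z
Step 5 (up): focus=Z path=root depth=0 children=['R', 'E'] (at root)
Step 6 (down 0): focus=R path=0 depth=1 children=[] left=[] right=['E'] parent=Z
Step 7 (up): focus=Z path=root depth=0 children=['R', 'E'] (at root)

Answer: Z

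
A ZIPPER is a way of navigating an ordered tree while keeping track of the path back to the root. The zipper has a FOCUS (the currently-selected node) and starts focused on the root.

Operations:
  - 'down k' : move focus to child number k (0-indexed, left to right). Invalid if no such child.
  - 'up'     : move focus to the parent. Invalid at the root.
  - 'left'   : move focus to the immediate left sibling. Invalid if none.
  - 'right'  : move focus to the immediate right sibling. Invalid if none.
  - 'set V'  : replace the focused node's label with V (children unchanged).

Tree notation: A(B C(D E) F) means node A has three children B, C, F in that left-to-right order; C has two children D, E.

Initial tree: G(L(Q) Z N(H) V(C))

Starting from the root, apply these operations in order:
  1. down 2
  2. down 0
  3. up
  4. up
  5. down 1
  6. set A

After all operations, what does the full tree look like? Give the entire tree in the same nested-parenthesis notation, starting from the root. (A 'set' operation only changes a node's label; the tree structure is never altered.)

Step 1 (down 2): focus=N path=2 depth=1 children=['H'] left=['L', 'Z'] right=['V'] parent=G
Step 2 (down 0): focus=H path=2/0 depth=2 children=[] left=[] right=[] parent=N
Step 3 (up): focus=N path=2 depth=1 children=['H'] left=['L', 'Z'] right=['V'] parent=G
Step 4 (up): focus=G path=root depth=0 children=['L', 'Z', 'N', 'V'] (at root)
Step 5 (down 1): focus=Z path=1 depth=1 children=[] left=['L'] right=['N', 'V'] parent=G
Step 6 (set A): focus=A path=1 depth=1 children=[] left=['L'] right=['N', 'V'] parent=G

Answer: G(L(Q) A N(H) V(C))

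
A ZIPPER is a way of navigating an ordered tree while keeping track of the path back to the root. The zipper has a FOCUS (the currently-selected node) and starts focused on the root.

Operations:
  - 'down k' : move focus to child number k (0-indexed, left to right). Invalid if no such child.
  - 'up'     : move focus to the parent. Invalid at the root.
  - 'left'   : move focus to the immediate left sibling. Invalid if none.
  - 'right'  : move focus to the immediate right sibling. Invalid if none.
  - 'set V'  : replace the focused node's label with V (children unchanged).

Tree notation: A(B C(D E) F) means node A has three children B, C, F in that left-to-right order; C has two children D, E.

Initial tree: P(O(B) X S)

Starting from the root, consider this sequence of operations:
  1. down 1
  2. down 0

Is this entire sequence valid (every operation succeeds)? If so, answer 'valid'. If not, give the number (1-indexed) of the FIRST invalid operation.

Answer: 2

Derivation:
Step 1 (down 1): focus=X path=1 depth=1 children=[] left=['O'] right=['S'] parent=P
Step 2 (down 0): INVALID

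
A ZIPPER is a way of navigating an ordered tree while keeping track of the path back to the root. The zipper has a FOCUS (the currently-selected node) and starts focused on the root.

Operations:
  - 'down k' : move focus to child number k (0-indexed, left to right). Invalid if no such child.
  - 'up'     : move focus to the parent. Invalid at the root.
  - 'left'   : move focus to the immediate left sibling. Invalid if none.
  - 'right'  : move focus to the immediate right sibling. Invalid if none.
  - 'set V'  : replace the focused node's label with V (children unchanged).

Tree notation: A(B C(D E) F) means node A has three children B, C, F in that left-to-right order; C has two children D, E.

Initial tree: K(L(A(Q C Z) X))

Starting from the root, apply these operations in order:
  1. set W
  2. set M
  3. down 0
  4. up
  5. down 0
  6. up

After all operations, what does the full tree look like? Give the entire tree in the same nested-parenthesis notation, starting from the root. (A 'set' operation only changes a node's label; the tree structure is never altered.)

Answer: M(L(A(Q C Z) X))

Derivation:
Step 1 (set W): focus=W path=root depth=0 children=['L'] (at root)
Step 2 (set M): focus=M path=root depth=0 children=['L'] (at root)
Step 3 (down 0): focus=L path=0 depth=1 children=['A', 'X'] left=[] right=[] parent=M
Step 4 (up): focus=M path=root depth=0 children=['L'] (at root)
Step 5 (down 0): focus=L path=0 depth=1 children=['A', 'X'] left=[] right=[] parent=M
Step 6 (up): focus=M path=root depth=0 children=['L'] (at root)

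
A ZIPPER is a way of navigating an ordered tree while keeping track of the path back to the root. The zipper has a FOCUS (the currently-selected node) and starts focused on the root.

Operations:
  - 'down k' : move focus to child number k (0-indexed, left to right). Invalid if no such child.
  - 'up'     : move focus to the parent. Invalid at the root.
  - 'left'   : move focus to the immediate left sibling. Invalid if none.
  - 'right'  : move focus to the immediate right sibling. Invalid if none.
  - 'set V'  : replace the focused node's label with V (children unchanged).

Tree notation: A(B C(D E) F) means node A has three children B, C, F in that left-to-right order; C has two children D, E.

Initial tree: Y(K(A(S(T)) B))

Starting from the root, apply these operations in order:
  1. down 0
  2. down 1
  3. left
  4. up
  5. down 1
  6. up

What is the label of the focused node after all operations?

Answer: K

Derivation:
Step 1 (down 0): focus=K path=0 depth=1 children=['A', 'B'] left=[] right=[] parent=Y
Step 2 (down 1): focus=B path=0/1 depth=2 children=[] left=['A'] right=[] parent=K
Step 3 (left): focus=A path=0/0 depth=2 children=['S'] left=[] right=['B'] parent=K
Step 4 (up): focus=K path=0 depth=1 children=['A', 'B'] left=[] right=[] parent=Y
Step 5 (down 1): focus=B path=0/1 depth=2 children=[] left=['A'] right=[] parent=K
Step 6 (up): focus=K path=0 depth=1 children=['A', 'B'] left=[] right=[] parent=Y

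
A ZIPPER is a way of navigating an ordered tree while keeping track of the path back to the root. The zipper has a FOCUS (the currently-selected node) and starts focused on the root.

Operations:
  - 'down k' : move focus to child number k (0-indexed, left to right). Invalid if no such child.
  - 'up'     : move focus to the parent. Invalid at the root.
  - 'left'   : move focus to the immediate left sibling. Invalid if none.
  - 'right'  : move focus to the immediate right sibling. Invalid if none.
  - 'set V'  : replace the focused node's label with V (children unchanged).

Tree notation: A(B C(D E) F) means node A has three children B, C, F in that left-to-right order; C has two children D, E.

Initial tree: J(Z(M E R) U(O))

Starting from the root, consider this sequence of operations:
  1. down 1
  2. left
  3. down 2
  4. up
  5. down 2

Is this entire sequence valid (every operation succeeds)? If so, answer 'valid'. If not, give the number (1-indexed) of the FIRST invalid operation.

Answer: valid

Derivation:
Step 1 (down 1): focus=U path=1 depth=1 children=['O'] left=['Z'] right=[] parent=J
Step 2 (left): focus=Z path=0 depth=1 children=['M', 'E', 'R'] left=[] right=['U'] parent=J
Step 3 (down 2): focus=R path=0/2 depth=2 children=[] left=['M', 'E'] right=[] parent=Z
Step 4 (up): focus=Z path=0 depth=1 children=['M', 'E', 'R'] left=[] right=['U'] parent=J
Step 5 (down 2): focus=R path=0/2 depth=2 children=[] left=['M', 'E'] right=[] parent=Z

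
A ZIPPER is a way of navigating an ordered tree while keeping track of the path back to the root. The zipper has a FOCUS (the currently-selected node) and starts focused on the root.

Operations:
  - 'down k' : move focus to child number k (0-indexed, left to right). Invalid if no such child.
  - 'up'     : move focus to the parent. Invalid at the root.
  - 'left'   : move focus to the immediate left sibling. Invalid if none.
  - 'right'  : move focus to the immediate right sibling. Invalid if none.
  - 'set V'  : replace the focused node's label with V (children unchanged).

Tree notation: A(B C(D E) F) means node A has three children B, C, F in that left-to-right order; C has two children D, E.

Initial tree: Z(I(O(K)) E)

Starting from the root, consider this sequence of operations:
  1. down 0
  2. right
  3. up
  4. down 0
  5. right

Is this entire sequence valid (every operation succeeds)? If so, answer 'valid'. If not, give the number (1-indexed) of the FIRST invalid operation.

Answer: valid

Derivation:
Step 1 (down 0): focus=I path=0 depth=1 children=['O'] left=[] right=['E'] parent=Z
Step 2 (right): focus=E path=1 depth=1 children=[] left=['I'] right=[] parent=Z
Step 3 (up): focus=Z path=root depth=0 children=['I', 'E'] (at root)
Step 4 (down 0): focus=I path=0 depth=1 children=['O'] left=[] right=['E'] parent=Z
Step 5 (right): focus=E path=1 depth=1 children=[] left=['I'] right=[] parent=Z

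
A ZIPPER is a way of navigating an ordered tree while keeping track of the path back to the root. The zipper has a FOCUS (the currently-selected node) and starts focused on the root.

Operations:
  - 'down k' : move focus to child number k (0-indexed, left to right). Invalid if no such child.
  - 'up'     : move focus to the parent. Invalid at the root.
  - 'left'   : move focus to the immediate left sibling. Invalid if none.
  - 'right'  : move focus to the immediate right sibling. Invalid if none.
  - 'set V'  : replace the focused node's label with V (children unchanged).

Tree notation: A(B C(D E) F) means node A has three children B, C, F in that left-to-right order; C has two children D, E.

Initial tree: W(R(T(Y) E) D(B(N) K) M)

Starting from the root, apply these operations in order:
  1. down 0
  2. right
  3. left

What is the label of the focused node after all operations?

Step 1 (down 0): focus=R path=0 depth=1 children=['T', 'E'] left=[] right=['D', 'M'] parent=W
Step 2 (right): focus=D path=1 depth=1 children=['B', 'K'] left=['R'] right=['M'] parent=W
Step 3 (left): focus=R path=0 depth=1 children=['T', 'E'] left=[] right=['D', 'M'] parent=W

Answer: R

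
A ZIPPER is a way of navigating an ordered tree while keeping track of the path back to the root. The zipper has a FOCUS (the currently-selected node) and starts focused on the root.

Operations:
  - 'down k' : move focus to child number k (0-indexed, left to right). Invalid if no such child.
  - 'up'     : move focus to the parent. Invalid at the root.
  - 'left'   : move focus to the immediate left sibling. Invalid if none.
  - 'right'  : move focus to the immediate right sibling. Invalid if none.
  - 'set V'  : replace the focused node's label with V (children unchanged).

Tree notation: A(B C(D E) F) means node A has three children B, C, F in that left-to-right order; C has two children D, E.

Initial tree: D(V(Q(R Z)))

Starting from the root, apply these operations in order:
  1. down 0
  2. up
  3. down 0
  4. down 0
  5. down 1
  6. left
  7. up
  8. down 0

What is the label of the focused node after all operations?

Step 1 (down 0): focus=V path=0 depth=1 children=['Q'] left=[] right=[] parent=D
Step 2 (up): focus=D path=root depth=0 children=['V'] (at root)
Step 3 (down 0): focus=V path=0 depth=1 children=['Q'] left=[] right=[] parent=D
Step 4 (down 0): focus=Q path=0/0 depth=2 children=['R', 'Z'] left=[] right=[] parent=V
Step 5 (down 1): focus=Z path=0/0/1 depth=3 children=[] left=['R'] right=[] parent=Q
Step 6 (left): focus=R path=0/0/0 depth=3 children=[] left=[] right=['Z'] parent=Q
Step 7 (up): focus=Q path=0/0 depth=2 children=['R', 'Z'] left=[] right=[] parent=V
Step 8 (down 0): focus=R path=0/0/0 depth=3 children=[] left=[] right=['Z'] parent=Q

Answer: R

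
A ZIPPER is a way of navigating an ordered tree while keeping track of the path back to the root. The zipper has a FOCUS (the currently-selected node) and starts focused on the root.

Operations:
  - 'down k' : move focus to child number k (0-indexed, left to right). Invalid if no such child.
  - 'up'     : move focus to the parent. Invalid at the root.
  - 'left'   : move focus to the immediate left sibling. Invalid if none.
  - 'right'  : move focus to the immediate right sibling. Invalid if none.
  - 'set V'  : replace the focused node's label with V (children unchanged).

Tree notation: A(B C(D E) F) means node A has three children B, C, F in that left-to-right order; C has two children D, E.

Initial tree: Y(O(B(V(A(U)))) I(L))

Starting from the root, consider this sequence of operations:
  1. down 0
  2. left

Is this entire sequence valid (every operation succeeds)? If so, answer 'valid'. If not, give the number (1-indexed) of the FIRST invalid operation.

Step 1 (down 0): focus=O path=0 depth=1 children=['B'] left=[] right=['I'] parent=Y
Step 2 (left): INVALID

Answer: 2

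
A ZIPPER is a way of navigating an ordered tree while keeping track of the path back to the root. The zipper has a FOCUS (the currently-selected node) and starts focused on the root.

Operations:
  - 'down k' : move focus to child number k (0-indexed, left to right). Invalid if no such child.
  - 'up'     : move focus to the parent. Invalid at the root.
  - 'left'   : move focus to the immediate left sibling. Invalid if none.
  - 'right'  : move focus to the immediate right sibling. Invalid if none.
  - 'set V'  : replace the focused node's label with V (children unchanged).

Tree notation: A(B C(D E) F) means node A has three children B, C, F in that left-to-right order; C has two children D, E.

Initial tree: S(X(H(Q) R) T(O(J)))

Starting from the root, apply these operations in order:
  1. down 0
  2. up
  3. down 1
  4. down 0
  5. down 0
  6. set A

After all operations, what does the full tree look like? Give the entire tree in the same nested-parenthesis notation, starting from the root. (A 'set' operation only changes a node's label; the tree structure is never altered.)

Step 1 (down 0): focus=X path=0 depth=1 children=['H', 'R'] left=[] right=['T'] parent=S
Step 2 (up): focus=S path=root depth=0 children=['X', 'T'] (at root)
Step 3 (down 1): focus=T path=1 depth=1 children=['O'] left=['X'] right=[] parent=S
Step 4 (down 0): focus=O path=1/0 depth=2 children=['J'] left=[] right=[] parent=T
Step 5 (down 0): focus=J path=1/0/0 depth=3 children=[] left=[] right=[] parent=O
Step 6 (set A): focus=A path=1/0/0 depth=3 children=[] left=[] right=[] parent=O

Answer: S(X(H(Q) R) T(O(A)))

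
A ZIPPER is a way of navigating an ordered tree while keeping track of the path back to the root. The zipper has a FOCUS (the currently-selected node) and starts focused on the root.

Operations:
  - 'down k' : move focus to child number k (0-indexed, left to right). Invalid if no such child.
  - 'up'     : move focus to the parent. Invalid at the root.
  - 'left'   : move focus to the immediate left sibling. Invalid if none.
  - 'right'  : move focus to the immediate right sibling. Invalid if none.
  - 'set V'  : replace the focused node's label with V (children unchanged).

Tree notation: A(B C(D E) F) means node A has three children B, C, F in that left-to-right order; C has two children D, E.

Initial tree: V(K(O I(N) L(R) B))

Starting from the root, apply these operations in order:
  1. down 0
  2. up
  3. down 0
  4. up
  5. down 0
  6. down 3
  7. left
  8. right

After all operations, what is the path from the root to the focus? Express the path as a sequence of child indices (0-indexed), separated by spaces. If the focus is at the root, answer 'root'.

Answer: 0 3

Derivation:
Step 1 (down 0): focus=K path=0 depth=1 children=['O', 'I', 'L', 'B'] left=[] right=[] parent=V
Step 2 (up): focus=V path=root depth=0 children=['K'] (at root)
Step 3 (down 0): focus=K path=0 depth=1 children=['O', 'I', 'L', 'B'] left=[] right=[] parent=V
Step 4 (up): focus=V path=root depth=0 children=['K'] (at root)
Step 5 (down 0): focus=K path=0 depth=1 children=['O', 'I', 'L', 'B'] left=[] right=[] parent=V
Step 6 (down 3): focus=B path=0/3 depth=2 children=[] left=['O', 'I', 'L'] right=[] parent=K
Step 7 (left): focus=L path=0/2 depth=2 children=['R'] left=['O', 'I'] right=['B'] parent=K
Step 8 (right): focus=B path=0/3 depth=2 children=[] left=['O', 'I', 'L'] right=[] parent=K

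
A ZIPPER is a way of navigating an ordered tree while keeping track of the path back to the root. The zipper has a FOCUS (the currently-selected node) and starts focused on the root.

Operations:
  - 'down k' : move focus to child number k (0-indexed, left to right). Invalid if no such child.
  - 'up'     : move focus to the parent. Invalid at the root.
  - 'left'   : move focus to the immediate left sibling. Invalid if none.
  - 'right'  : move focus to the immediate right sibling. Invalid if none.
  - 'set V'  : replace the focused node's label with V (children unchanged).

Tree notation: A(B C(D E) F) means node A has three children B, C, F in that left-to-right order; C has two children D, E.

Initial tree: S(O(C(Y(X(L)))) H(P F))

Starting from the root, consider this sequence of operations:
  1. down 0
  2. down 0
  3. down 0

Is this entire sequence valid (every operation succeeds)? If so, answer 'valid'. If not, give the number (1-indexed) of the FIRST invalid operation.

Answer: valid

Derivation:
Step 1 (down 0): focus=O path=0 depth=1 children=['C'] left=[] right=['H'] parent=S
Step 2 (down 0): focus=C path=0/0 depth=2 children=['Y'] left=[] right=[] parent=O
Step 3 (down 0): focus=Y path=0/0/0 depth=3 children=['X'] left=[] right=[] parent=C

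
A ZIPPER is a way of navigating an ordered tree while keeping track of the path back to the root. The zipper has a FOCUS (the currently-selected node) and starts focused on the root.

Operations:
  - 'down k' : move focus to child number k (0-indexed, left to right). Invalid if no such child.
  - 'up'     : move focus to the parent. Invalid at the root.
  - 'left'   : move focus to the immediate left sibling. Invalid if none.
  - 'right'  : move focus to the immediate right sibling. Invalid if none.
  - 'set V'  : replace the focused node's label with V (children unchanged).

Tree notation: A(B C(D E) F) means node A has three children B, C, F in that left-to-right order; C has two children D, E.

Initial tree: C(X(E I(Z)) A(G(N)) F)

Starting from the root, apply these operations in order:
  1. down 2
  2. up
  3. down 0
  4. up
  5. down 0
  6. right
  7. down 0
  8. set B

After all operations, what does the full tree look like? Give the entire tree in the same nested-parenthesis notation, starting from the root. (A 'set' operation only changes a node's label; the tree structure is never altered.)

Answer: C(X(E I(Z)) A(B(N)) F)

Derivation:
Step 1 (down 2): focus=F path=2 depth=1 children=[] left=['X', 'A'] right=[] parent=C
Step 2 (up): focus=C path=root depth=0 children=['X', 'A', 'F'] (at root)
Step 3 (down 0): focus=X path=0 depth=1 children=['E', 'I'] left=[] right=['A', 'F'] parent=C
Step 4 (up): focus=C path=root depth=0 children=['X', 'A', 'F'] (at root)
Step 5 (down 0): focus=X path=0 depth=1 children=['E', 'I'] left=[] right=['A', 'F'] parent=C
Step 6 (right): focus=A path=1 depth=1 children=['G'] left=['X'] right=['F'] parent=C
Step 7 (down 0): focus=G path=1/0 depth=2 children=['N'] left=[] right=[] parent=A
Step 8 (set B): focus=B path=1/0 depth=2 children=['N'] left=[] right=[] parent=A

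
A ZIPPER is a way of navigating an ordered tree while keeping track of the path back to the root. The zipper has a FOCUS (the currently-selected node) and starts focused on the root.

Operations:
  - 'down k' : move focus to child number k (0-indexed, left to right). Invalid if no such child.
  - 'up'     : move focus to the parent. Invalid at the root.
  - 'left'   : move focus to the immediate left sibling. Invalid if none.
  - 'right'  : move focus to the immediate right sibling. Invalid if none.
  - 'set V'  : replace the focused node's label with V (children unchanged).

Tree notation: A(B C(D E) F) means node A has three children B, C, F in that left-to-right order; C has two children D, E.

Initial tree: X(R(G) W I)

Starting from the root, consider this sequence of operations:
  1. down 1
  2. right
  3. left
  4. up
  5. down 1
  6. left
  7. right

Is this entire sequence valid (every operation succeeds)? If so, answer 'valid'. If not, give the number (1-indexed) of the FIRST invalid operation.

Step 1 (down 1): focus=W path=1 depth=1 children=[] left=['R'] right=['I'] parent=X
Step 2 (right): focus=I path=2 depth=1 children=[] left=['R', 'W'] right=[] parent=X
Step 3 (left): focus=W path=1 depth=1 children=[] left=['R'] right=['I'] parent=X
Step 4 (up): focus=X path=root depth=0 children=['R', 'W', 'I'] (at root)
Step 5 (down 1): focus=W path=1 depth=1 children=[] left=['R'] right=['I'] parent=X
Step 6 (left): focus=R path=0 depth=1 children=['G'] left=[] right=['W', 'I'] parent=X
Step 7 (right): focus=W path=1 depth=1 children=[] left=['R'] right=['I'] parent=X

Answer: valid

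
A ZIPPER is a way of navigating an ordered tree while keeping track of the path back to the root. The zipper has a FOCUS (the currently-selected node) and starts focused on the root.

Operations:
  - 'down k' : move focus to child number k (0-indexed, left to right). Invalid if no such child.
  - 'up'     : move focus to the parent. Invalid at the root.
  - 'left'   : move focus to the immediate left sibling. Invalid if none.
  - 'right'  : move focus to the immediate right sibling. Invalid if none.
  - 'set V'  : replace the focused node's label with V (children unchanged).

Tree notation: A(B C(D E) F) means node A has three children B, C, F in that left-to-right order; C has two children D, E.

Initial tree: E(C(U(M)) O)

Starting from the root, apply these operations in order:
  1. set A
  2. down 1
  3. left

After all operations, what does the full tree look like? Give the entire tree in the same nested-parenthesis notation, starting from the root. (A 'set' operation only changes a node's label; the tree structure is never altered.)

Answer: A(C(U(M)) O)

Derivation:
Step 1 (set A): focus=A path=root depth=0 children=['C', 'O'] (at root)
Step 2 (down 1): focus=O path=1 depth=1 children=[] left=['C'] right=[] parent=A
Step 3 (left): focus=C path=0 depth=1 children=['U'] left=[] right=['O'] parent=A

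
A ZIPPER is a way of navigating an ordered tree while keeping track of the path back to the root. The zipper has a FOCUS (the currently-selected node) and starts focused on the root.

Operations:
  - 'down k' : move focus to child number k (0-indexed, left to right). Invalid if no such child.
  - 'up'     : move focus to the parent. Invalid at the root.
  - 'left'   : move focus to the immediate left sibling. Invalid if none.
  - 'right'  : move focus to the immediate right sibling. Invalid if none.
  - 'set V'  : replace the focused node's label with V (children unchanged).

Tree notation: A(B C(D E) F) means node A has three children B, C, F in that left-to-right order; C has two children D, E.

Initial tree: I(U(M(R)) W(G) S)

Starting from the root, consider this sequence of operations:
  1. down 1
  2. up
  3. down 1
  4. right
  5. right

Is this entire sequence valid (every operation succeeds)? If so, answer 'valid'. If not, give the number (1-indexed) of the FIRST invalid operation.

Step 1 (down 1): focus=W path=1 depth=1 children=['G'] left=['U'] right=['S'] parent=I
Step 2 (up): focus=I path=root depth=0 children=['U', 'W', 'S'] (at root)
Step 3 (down 1): focus=W path=1 depth=1 children=['G'] left=['U'] right=['S'] parent=I
Step 4 (right): focus=S path=2 depth=1 children=[] left=['U', 'W'] right=[] parent=I
Step 5 (right): INVALID

Answer: 5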